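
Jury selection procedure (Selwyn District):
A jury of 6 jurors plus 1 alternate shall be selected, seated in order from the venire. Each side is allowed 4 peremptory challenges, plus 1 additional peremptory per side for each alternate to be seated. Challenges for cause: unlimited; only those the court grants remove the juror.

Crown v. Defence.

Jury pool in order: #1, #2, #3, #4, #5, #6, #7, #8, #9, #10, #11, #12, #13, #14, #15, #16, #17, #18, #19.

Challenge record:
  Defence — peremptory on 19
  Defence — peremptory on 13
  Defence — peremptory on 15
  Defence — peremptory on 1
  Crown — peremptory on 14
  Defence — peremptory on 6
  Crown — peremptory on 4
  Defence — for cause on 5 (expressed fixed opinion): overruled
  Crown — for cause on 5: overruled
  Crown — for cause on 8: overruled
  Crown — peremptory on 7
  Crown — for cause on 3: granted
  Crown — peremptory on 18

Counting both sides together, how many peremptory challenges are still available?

Crown allotment: 4 base + 1 × 1 alternate = 5. Defence allotment: 4 base + 1 × 1 alternate = 5.
Crown peremptories used: #14, #4, #7, #18 — 4 (for-cause on #5, #8, #3 don't count).
Defence peremptories used: #19, #13, #15, #1, #6 — 5 (the for-cause on #5 doesn't count).
Remaining: (5 − 4) + (5 − 5) = 1.

1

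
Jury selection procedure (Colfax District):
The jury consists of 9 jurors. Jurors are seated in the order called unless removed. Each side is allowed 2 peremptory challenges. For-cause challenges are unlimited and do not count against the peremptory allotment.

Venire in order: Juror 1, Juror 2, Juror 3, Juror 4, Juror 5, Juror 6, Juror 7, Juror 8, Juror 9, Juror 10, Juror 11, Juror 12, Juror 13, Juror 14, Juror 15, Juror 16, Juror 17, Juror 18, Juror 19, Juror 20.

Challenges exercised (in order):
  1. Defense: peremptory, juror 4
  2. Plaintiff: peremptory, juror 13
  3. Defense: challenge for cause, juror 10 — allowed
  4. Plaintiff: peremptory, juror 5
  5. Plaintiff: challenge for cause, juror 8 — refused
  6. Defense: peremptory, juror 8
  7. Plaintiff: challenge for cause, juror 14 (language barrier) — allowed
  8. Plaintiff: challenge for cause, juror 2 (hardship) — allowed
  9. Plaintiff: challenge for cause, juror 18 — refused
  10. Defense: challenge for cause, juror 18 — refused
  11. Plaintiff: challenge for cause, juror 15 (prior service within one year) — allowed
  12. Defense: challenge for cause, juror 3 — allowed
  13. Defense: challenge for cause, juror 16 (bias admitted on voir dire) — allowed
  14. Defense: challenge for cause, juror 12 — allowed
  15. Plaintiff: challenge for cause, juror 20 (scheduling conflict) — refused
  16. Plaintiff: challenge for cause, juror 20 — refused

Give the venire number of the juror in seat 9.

Removed: #2, #3, #4, #5, #8, #10, #12, #13, #14, #15, #16. (#18, #20 stay — for-cause denied.)
Seating in order: seats 1–9 → #1, #6, #7, #9, #11, #17, #18, #19, #20.
So seat 9 is #20.

20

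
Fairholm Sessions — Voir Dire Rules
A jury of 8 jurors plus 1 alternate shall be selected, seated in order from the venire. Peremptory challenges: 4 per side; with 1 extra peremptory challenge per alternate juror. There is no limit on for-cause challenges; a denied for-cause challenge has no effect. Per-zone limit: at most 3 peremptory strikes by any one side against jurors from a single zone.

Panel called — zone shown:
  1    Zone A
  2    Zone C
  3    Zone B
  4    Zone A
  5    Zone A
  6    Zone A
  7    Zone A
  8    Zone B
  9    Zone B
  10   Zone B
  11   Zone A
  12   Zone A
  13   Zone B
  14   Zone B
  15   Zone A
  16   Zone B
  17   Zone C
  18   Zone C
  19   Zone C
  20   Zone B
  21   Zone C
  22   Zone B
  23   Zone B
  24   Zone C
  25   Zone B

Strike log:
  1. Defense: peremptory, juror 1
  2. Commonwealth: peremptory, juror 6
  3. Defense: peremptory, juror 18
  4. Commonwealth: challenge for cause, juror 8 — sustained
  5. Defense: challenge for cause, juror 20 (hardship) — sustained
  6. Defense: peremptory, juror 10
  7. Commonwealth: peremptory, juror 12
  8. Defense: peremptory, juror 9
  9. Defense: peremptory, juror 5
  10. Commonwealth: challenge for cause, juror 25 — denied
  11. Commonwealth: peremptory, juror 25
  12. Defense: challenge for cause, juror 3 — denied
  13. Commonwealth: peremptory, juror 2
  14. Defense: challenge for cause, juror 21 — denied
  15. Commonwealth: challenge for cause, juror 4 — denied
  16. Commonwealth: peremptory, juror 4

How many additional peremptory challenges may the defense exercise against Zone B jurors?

0

Defense peremptories so far: #1, #18, #10, #9, #5 — 5 of 5 used, 0 left overall.
Against Zone B: #10, #9 — 2 used; per-zone cap 3 leaves 1.
Binding limit: min(0, 1) = 0.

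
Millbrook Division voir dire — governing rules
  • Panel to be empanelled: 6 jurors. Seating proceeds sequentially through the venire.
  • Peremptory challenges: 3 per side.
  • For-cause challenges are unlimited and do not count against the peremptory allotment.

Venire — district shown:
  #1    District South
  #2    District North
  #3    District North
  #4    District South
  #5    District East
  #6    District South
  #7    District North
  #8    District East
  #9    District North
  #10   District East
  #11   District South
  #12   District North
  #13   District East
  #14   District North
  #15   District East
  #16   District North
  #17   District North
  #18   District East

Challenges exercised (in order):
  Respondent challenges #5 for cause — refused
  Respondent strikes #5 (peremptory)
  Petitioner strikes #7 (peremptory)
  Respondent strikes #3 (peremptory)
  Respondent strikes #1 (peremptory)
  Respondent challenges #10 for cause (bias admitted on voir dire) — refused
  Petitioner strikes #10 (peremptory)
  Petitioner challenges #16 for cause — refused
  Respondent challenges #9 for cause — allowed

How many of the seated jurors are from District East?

1

Removed: #1, #3, #5, #7, #9, #10.
Seated jurors 1–6: #2, #4, #6, #8, #11, #12.
Of those, in District East: #8 → 1.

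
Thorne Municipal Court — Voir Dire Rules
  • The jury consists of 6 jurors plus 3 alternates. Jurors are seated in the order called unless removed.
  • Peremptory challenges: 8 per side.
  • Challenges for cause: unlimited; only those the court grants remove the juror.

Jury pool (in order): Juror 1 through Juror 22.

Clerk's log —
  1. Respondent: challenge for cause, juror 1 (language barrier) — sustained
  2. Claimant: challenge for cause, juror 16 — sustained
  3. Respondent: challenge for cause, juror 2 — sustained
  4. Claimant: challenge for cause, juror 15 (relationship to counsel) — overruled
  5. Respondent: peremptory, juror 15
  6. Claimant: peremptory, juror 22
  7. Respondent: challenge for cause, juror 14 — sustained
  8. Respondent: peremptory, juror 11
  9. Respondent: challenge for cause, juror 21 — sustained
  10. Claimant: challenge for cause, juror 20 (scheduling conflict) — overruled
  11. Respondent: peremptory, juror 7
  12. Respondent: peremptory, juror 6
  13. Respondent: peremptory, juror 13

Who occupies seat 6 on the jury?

Removed: #1, #2, #6, #7, #11, #13, #14, #15, #16, #21, #22. (#20 stays — for-cause denied.)
Seating in order: seats 1–6 → #3, #4, #5, #8, #9, #10; alternates → #12, #17, #18.
So seat 6 is #10.

10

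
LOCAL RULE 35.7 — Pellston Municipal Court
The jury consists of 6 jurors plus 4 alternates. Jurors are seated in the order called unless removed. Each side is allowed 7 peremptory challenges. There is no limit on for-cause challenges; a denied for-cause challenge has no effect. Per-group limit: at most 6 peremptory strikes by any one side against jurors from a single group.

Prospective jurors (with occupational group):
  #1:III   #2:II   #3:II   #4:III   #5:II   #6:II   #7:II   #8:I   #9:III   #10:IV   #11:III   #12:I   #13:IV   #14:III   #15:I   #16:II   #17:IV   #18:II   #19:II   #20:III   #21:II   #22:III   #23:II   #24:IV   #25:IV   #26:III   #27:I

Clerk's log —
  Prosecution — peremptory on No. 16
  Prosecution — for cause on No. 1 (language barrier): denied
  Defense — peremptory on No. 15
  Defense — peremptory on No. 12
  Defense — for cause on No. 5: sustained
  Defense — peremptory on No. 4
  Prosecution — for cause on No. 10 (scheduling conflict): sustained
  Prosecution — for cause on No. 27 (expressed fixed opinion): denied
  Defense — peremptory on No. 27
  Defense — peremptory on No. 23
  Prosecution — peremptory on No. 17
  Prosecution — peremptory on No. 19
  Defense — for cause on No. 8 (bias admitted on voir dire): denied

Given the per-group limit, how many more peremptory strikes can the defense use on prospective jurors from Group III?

Defense peremptories so far: #15, #12, #4, #27, #23 — 5 of 7 used, 2 left overall.
Against Group III: #4 — 1 used; per-group cap 6 leaves 5.
Binding limit: min(2, 5) = 2.

2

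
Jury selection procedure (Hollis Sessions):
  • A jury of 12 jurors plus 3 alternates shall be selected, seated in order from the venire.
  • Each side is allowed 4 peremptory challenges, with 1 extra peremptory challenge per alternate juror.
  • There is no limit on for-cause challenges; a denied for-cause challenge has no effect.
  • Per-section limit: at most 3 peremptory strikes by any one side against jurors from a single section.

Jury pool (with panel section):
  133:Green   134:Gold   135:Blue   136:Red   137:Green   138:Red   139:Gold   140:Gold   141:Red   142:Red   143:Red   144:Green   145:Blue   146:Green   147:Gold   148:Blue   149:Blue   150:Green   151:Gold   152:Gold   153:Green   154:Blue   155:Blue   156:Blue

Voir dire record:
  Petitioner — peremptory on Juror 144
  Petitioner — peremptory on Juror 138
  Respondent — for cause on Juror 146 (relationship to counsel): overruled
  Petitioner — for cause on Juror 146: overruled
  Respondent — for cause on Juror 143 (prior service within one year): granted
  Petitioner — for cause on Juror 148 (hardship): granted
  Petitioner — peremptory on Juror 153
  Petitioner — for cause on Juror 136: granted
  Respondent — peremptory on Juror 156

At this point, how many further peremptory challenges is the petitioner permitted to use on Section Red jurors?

2

Petitioner peremptories so far: #144, #138, #153 — 3 of 7 used, 4 left overall.
Against Section Red: #138 — 1 used; per-section cap 3 leaves 2.
Binding limit: min(4, 2) = 2.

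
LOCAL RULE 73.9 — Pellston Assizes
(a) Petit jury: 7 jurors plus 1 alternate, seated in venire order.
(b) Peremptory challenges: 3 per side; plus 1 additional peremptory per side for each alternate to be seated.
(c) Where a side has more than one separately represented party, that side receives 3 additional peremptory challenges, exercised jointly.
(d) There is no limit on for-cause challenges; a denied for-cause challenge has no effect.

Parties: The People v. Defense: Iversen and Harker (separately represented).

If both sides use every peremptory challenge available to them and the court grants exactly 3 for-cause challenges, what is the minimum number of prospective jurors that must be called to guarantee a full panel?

Seats to fill: 7 + 1 alternates = 8.
Peremptories — The People: 3 + 1×1 = 4; Defense: 3 + 1×1 + 3 = 7; total 11.
For-cause removals: 3.
Minimum venire: 8 + 11 + 3 = 22.

22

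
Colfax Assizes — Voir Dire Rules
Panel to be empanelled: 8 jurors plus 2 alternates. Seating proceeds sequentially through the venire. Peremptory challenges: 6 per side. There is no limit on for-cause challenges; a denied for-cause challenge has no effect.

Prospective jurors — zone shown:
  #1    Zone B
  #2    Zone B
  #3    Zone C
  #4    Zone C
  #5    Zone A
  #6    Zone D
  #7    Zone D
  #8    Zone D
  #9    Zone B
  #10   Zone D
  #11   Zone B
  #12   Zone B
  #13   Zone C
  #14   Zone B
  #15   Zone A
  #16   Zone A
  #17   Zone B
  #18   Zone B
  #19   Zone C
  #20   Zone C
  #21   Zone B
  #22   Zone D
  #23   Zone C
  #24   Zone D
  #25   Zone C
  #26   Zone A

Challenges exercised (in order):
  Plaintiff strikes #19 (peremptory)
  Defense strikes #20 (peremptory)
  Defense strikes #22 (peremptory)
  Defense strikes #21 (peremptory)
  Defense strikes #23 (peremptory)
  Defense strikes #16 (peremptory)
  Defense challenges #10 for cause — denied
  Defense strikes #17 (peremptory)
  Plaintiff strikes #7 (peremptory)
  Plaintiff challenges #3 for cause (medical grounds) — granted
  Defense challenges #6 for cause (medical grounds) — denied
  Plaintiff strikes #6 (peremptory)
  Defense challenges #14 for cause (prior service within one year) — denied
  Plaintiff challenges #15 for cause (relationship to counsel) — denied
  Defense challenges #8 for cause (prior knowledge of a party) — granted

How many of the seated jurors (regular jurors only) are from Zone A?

1

Removed: #3, #6, #7, #8, #16, #17, #19, #20, #21, #22, #23.
Seated jurors 1–8: #1, #2, #4, #5, #9, #10, #11, #12 (alternates #13, #14 not counted).
Of those, in Zone A: #5 → 1.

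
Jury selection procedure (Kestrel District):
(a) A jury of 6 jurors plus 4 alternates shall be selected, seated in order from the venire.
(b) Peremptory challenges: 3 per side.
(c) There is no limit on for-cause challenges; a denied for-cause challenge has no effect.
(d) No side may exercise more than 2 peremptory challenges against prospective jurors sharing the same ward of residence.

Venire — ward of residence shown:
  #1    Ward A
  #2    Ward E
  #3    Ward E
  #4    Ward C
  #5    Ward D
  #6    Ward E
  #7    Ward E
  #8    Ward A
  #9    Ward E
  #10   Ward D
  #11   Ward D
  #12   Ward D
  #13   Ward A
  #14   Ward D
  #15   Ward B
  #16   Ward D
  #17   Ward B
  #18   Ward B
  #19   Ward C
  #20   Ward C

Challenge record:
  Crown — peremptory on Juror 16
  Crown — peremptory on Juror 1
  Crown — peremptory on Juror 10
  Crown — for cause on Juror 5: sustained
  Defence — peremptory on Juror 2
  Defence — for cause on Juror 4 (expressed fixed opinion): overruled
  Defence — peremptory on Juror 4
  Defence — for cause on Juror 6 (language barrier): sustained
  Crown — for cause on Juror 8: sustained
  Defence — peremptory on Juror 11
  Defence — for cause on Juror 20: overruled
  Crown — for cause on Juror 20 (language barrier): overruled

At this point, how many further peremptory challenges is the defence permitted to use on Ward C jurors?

Defence peremptories so far: #2, #4, #11 — 3 of 3 used, 0 left overall.
Against Ward C: #4 — 1 used; per-ward cap 2 leaves 1.
Binding limit: min(0, 1) = 0.

0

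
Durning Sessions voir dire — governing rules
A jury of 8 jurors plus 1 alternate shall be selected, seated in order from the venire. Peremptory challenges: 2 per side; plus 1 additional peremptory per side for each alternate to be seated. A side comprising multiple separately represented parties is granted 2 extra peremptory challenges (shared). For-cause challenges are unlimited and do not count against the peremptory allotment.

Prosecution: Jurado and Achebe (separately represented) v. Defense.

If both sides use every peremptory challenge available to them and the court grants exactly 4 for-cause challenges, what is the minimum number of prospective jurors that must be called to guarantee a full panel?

21

Seats to fill: 8 + 1 alternates = 9.
Peremptories — Prosecution: 2 + 1×1 + 2 = 5; Defense: 2 + 1×1 = 3; total 8.
For-cause removals: 4.
Minimum venire: 9 + 8 + 4 = 21.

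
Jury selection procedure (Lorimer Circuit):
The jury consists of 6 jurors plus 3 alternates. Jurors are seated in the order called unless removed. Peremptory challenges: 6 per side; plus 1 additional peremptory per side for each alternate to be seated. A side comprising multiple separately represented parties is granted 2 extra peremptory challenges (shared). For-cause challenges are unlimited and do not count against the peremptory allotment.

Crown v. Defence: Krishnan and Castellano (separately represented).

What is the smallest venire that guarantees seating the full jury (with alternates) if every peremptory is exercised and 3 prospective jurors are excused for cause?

Seats to fill: 6 + 3 alternates = 9.
Peremptories — Crown: 6 + 1×3 = 9; Defence: 6 + 1×3 + 2 = 11; total 20.
For-cause removals: 3.
Minimum venire: 9 + 20 + 3 = 32.

32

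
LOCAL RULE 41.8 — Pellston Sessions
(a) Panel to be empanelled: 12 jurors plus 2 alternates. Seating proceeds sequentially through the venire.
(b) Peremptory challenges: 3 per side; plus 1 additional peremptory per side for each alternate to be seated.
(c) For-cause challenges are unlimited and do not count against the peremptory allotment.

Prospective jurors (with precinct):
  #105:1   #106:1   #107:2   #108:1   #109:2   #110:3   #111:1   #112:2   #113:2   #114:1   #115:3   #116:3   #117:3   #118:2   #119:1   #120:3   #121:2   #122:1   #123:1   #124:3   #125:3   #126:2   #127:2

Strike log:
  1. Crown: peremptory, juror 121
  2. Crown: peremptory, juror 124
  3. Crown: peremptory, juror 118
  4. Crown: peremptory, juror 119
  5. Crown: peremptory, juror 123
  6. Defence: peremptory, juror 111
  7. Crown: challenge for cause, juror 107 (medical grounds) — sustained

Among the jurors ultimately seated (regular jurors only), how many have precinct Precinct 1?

4

Removed: #107, #111, #118, #119, #121, #123, #124.
Seated jurors 1–12: #105, #106, #108, #109, #110, #112, #113, #114, #115, #116, #117, #120 (alternates #122, #125 not counted).
Of those, in Precinct 1: #105, #106, #108, #114 → 4.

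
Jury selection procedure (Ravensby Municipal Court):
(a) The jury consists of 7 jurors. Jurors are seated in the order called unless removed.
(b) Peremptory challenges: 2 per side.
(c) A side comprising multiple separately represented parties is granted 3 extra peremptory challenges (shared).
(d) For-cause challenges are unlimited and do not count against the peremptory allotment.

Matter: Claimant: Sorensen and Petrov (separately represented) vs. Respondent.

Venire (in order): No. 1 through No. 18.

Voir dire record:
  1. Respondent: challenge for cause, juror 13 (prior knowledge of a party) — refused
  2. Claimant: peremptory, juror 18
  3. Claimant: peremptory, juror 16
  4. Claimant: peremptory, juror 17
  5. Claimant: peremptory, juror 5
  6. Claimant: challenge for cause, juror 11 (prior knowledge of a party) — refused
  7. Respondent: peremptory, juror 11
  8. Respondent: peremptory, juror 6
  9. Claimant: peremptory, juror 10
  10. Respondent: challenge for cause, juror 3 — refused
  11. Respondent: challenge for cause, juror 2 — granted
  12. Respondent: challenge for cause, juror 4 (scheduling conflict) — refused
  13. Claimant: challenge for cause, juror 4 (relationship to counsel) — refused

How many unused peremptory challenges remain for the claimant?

0

Claimant allotment: 2 base + 3 multi-party = 5.
Claimant peremptories used: #18, #16, #17, #5, #10 — 5 (for-cause on #11, #4 don't count).
Remaining: 5 − 5 = 0.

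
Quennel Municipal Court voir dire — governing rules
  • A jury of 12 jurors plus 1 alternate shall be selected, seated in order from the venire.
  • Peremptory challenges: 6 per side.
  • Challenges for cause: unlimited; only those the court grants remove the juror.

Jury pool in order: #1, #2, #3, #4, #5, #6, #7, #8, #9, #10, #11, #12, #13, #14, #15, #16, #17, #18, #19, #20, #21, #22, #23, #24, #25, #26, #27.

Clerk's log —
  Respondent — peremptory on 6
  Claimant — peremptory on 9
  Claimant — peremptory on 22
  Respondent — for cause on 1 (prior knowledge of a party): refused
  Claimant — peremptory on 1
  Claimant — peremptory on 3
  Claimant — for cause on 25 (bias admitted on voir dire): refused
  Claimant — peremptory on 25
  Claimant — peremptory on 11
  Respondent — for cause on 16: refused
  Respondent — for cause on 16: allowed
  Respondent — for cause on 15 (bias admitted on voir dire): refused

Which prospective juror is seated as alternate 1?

19

Removed: #1, #3, #6, #9, #11, #16, #22, #25. (#15 stays — for-cause denied.)
Seating in order: seats 1–12 → #2, #4, #5, #7, #8, #10, #12, #13, #14, #15, #17, #18; alternates → #19.
So alternate 1 is #19.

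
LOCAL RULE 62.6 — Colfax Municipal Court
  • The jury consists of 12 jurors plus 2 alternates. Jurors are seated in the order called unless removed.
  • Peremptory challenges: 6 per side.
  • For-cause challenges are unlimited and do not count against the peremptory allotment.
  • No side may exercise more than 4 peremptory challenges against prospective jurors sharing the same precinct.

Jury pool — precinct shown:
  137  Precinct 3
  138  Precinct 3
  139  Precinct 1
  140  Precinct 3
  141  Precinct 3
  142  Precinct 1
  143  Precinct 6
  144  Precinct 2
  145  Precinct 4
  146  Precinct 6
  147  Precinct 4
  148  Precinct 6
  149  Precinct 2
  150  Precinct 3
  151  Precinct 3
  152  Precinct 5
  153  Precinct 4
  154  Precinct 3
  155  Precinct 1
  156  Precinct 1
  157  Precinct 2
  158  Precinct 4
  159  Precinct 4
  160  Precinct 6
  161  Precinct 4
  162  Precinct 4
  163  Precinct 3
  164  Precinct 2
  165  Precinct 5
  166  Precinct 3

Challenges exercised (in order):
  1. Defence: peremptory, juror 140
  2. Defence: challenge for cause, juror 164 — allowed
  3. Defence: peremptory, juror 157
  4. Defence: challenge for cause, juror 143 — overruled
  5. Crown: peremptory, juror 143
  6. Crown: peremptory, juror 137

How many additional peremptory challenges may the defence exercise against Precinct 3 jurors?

Defence peremptories so far: #140, #157 — 2 of 6 used, 4 left overall.
Against Precinct 3: #140 — 1 used; per-precinct cap 4 leaves 3.
Binding limit: min(4, 3) = 3.

3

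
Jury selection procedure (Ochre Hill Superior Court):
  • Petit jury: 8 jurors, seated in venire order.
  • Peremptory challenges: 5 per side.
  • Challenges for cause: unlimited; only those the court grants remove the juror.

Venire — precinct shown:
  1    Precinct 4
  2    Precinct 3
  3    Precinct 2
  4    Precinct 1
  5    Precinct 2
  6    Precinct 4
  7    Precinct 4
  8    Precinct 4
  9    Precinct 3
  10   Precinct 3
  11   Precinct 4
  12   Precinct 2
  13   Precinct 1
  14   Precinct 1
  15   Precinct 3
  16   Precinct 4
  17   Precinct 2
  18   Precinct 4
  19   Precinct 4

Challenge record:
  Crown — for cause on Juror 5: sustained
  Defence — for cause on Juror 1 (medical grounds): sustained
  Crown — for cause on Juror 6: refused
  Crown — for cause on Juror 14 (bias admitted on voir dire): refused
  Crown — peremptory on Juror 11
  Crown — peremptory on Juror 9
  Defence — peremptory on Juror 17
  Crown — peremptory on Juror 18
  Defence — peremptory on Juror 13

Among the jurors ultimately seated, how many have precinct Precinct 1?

Removed: #1, #5, #9, #11, #13, #17, #18.
Seated jurors 1–8: #2, #3, #4, #6, #7, #8, #10, #12.
Of those, in Precinct 1: #4 → 1.

1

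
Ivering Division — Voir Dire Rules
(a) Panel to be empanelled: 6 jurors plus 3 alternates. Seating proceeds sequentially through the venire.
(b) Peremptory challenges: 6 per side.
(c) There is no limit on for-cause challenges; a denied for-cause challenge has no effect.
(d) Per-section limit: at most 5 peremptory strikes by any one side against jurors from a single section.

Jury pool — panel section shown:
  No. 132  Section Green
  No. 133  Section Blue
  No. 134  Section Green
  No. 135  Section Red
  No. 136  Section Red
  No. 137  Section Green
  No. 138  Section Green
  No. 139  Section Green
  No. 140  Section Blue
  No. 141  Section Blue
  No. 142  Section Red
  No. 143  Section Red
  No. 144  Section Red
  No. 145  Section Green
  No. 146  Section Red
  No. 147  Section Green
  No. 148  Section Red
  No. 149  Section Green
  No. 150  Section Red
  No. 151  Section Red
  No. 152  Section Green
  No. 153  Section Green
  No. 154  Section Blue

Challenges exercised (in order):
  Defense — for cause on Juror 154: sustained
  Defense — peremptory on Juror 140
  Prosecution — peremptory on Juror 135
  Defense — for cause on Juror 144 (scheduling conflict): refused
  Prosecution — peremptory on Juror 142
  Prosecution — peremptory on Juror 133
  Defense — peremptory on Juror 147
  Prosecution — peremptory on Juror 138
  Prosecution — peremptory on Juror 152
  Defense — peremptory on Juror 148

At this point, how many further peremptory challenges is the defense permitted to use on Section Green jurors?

Defense peremptories so far: #140, #147, #148 — 3 of 6 used, 3 left overall.
Against Section Green: #147 — 1 used; per-section cap 5 leaves 4.
Binding limit: min(3, 4) = 3.

3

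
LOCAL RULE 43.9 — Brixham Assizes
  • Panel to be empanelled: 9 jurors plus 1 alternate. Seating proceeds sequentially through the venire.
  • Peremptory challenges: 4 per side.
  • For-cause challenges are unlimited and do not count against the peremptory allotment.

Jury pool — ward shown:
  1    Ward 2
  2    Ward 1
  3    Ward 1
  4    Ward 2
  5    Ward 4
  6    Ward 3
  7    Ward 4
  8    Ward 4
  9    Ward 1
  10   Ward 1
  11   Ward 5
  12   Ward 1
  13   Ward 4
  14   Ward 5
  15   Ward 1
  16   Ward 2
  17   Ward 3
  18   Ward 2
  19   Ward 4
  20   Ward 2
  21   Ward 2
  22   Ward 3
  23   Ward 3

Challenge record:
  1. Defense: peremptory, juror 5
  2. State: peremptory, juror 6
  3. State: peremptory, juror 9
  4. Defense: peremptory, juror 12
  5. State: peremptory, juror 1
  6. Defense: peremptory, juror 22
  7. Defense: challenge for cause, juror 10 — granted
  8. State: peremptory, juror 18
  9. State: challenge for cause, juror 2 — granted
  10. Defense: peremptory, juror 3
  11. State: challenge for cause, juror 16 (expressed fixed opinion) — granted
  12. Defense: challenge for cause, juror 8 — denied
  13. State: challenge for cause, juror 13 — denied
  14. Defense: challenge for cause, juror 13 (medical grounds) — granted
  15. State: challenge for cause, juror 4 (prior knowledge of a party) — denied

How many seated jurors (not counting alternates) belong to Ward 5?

Removed: #1, #2, #3, #5, #6, #9, #10, #12, #13, #16, #18, #22.
Seated jurors 1–9: #4, #7, #8, #11, #14, #15, #17, #19, #20 (alternates #21 not counted).
Of those, in Ward 5: #11, #14 → 2.

2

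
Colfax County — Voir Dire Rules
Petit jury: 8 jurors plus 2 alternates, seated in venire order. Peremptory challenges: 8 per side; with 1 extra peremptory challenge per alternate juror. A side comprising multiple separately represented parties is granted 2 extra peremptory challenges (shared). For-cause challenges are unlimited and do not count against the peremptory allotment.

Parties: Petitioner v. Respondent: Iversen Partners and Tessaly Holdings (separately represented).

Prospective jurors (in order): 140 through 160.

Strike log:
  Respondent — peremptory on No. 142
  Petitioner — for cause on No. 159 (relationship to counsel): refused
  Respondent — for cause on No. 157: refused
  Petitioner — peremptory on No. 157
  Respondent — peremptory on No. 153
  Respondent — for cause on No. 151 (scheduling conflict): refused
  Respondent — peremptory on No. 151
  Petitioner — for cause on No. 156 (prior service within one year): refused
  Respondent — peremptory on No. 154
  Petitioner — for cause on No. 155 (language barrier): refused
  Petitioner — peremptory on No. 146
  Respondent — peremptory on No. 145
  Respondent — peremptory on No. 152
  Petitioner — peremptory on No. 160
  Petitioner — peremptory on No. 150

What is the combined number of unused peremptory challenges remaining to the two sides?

12

Petitioner allotment: 8 base + 1 × 2 alternates = 10. Respondent allotment: 8 base + 1 × 2 alternates + 2 multi-party = 12.
Petitioner peremptories used: #157, #146, #160, #150 — 4 (for-cause on #159, #156, #155 don't count).
Respondent peremptories used: #142, #153, #151, #154, #145, #152 — 6 (for-cause on #157, #151 don't count).
Remaining: (10 − 4) + (12 − 6) = 12.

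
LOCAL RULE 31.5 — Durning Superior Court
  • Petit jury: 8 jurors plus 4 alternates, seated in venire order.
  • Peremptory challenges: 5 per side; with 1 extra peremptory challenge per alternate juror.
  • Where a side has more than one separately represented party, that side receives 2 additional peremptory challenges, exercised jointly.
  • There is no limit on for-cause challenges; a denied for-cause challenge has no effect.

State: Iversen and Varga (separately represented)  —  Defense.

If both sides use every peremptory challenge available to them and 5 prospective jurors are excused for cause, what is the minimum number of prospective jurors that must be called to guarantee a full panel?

Seats to fill: 8 + 4 alternates = 12.
Peremptories — State: 5 + 1×4 + 2 = 11; Defense: 5 + 1×4 = 9; total 20.
For-cause removals: 5.
Minimum venire: 12 + 20 + 5 = 37.

37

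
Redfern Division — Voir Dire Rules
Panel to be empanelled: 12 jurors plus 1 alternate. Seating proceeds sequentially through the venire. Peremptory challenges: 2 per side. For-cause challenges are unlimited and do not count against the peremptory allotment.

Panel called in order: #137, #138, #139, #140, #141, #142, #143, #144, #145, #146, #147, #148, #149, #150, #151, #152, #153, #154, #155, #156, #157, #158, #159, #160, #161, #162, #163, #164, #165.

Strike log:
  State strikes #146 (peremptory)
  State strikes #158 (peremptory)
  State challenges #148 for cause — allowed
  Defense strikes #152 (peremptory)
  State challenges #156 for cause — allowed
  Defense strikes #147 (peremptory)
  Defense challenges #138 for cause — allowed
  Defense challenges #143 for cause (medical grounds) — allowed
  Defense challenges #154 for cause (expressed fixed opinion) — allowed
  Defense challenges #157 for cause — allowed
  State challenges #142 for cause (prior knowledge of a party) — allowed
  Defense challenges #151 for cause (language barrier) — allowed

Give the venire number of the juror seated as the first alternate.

Removed: #138, #142, #143, #146, #147, #148, #151, #152, #154, #156, #157, #158.
Seating in order: seats 1–12 → #137, #139, #140, #141, #144, #145, #149, #150, #153, #155, #159, #160; alternates → #161.
So alternate 1 is #161.

161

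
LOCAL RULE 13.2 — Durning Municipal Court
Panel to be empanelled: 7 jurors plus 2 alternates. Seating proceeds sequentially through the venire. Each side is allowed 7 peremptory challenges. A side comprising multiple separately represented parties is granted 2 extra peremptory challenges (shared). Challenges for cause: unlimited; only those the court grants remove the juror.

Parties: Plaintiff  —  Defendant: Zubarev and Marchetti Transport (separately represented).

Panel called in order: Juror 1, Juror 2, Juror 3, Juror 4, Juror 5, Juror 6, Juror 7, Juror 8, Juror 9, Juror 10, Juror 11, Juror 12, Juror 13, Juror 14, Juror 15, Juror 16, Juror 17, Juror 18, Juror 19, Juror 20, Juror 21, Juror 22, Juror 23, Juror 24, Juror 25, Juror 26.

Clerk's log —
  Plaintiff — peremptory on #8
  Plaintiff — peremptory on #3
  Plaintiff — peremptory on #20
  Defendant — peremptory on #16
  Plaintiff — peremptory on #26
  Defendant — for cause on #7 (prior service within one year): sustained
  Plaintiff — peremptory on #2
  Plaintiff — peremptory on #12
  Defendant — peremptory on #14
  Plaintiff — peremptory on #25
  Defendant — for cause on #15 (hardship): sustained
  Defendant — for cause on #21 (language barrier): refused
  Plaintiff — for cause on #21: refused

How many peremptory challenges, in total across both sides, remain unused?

Plaintiff allotment: 7. Defendant allotment: 7 base + 2 multi-party = 9.
Plaintiff peremptories used: #8, #3, #20, #26, #2, #12, #25 — 7 (the for-cause on #21 doesn't count).
Defendant peremptories used: #16, #14 — 2 (for-cause on #7, #15, #21 don't count).
Remaining: (7 − 7) + (9 − 2) = 7.

7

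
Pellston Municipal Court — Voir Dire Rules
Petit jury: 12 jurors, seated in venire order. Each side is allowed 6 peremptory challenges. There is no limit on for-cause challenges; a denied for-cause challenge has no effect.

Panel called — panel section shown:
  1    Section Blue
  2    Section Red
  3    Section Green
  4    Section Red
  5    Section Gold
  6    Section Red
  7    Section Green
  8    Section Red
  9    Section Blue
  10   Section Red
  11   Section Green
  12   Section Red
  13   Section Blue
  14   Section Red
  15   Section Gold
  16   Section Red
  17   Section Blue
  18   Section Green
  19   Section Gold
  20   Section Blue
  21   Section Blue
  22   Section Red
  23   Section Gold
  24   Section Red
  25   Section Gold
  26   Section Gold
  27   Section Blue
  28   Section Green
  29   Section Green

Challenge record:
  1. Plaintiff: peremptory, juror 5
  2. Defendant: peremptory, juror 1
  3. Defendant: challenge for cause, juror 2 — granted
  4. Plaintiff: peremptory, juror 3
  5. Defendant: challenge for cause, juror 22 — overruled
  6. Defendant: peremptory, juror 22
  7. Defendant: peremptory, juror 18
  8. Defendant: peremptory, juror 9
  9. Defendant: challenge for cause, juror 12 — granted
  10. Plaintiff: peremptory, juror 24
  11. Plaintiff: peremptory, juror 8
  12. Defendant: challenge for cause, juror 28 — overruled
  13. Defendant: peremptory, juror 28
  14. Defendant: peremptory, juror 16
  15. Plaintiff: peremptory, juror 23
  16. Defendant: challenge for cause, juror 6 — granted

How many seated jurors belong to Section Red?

Removed: #1, #2, #3, #5, #6, #8, #9, #12, #16, #18, #22, #23, #24, #28.
Seated jurors 1–12: #4, #7, #10, #11, #13, #14, #15, #17, #19, #20, #21, #25.
Of those, in Section Red: #4, #10, #14 → 3.

3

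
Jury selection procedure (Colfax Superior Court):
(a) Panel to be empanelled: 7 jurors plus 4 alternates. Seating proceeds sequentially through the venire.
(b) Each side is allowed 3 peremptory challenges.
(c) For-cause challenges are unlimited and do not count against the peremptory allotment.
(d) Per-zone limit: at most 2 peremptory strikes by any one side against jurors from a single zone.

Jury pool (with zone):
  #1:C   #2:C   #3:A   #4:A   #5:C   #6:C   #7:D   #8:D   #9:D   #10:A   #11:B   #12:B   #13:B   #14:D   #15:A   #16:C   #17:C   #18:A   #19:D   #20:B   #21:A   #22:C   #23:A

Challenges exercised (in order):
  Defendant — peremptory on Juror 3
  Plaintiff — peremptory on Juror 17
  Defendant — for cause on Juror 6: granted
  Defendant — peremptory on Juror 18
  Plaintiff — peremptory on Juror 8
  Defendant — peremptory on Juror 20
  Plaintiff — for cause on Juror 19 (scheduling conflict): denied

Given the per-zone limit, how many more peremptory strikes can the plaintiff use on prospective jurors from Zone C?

Plaintiff peremptories so far: #17, #8 — 2 of 3 used, 1 left overall.
Against Zone C: #17 — 1 used; per-zone cap 2 leaves 1.
Binding limit: min(1, 1) = 1.

1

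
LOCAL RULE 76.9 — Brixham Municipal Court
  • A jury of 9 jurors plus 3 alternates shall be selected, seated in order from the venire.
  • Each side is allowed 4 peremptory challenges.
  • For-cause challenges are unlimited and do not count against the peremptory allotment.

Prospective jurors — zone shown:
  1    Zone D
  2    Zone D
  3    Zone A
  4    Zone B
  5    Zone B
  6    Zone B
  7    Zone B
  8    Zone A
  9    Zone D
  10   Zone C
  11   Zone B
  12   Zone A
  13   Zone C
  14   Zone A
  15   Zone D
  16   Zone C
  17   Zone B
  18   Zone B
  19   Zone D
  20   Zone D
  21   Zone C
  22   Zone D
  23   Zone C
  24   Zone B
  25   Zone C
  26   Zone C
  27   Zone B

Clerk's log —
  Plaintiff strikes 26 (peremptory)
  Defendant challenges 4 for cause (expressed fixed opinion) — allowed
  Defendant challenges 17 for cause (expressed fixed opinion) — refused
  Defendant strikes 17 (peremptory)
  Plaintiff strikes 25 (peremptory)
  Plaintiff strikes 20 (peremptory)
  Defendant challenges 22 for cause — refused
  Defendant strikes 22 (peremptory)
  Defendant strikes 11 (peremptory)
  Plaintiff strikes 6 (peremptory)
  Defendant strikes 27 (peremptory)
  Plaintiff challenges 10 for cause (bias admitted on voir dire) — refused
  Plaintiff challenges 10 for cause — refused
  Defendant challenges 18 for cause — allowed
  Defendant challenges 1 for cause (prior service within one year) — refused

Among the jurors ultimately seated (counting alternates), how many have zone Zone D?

4

Removed: #4, #6, #11, #17, #18, #20, #22, #25, #26, #27.
Seated (12 incl. alternates): #1, #2, #3, #5, #7, #8, #9, #10, #12, #13, #14, #15.
Of those, in Zone D: #1, #2, #9, #15 → 4.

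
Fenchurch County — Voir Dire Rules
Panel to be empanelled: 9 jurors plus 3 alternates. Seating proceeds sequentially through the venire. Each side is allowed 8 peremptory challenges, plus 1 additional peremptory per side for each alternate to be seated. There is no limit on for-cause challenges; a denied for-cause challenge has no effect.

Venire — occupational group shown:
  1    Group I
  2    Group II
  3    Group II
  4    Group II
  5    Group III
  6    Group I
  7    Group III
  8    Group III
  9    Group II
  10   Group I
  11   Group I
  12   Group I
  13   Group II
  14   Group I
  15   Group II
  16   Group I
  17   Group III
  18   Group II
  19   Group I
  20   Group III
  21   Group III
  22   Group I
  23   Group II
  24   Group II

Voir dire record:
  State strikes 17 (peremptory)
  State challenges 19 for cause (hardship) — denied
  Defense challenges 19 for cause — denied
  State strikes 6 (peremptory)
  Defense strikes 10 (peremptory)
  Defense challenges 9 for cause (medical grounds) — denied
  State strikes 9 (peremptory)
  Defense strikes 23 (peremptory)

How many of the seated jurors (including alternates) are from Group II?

Removed: #6, #9, #10, #17, #23.
Seated (12 incl. alternates): #1, #2, #3, #4, #5, #7, #8, #11, #12, #13, #14, #15.
Of those, in Group II: #2, #3, #4, #13, #15 → 5.

5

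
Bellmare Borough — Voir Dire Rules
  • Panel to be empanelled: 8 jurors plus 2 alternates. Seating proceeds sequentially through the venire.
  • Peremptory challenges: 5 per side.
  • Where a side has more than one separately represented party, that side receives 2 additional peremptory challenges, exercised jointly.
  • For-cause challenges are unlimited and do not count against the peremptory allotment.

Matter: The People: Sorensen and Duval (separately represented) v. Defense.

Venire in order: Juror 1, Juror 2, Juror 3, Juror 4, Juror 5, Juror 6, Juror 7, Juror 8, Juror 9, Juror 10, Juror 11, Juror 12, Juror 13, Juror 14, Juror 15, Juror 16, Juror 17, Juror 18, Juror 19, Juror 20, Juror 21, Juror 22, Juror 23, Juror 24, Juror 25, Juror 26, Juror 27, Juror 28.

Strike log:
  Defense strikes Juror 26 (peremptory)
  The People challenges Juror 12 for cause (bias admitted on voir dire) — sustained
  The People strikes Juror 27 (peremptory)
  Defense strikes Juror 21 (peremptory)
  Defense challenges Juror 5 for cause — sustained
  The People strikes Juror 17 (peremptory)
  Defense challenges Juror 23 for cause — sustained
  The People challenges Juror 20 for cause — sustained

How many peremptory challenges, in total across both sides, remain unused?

The People allotment: 5 base + 2 multi-party = 7. Defense allotment: 5.
The People peremptories used: #27, #17 — 2 (for-cause on #12, #20 don't count).
Defense peremptories used: #26, #21 — 2 (for-cause on #5, #23 don't count).
Remaining: (7 − 2) + (5 − 2) = 8.

8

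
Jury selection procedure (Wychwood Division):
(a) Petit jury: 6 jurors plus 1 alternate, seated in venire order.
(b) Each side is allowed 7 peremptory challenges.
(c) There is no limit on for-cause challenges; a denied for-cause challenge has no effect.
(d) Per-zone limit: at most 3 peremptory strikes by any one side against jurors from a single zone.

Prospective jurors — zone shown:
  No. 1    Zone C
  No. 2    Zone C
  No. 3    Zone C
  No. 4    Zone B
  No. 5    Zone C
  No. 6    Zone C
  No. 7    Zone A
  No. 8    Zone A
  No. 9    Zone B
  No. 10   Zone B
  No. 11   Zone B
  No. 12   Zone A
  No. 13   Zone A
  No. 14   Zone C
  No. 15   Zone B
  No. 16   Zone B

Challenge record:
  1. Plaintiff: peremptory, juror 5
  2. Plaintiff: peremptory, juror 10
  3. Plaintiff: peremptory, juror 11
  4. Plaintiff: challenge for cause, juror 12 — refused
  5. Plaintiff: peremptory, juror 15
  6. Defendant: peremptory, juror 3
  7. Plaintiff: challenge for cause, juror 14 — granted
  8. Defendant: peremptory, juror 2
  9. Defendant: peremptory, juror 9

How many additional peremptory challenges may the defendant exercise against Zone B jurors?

2

Defendant peremptories so far: #3, #2, #9 — 3 of 7 used, 4 left overall.
Against Zone B: #9 — 1 used; per-zone cap 3 leaves 2.
Binding limit: min(4, 2) = 2.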